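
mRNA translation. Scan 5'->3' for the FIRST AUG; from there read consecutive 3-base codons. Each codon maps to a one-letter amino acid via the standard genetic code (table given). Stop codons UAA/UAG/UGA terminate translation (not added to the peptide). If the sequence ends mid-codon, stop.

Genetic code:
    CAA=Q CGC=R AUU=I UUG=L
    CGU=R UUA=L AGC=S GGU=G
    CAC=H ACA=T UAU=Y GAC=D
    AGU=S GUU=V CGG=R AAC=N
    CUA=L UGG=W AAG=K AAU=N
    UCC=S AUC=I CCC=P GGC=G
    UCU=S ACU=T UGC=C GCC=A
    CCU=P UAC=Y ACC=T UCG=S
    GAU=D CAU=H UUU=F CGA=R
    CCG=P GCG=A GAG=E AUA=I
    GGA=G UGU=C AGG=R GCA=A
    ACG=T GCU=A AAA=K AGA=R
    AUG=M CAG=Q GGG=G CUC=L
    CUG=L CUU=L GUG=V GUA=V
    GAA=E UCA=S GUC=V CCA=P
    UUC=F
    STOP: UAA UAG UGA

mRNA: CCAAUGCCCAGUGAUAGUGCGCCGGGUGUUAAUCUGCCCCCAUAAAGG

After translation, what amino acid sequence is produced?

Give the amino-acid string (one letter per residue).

start AUG at pos 3
pos 3: AUG -> M; peptide=M
pos 6: CCC -> P; peptide=MP
pos 9: AGU -> S; peptide=MPS
pos 12: GAU -> D; peptide=MPSD
pos 15: AGU -> S; peptide=MPSDS
pos 18: GCG -> A; peptide=MPSDSA
pos 21: CCG -> P; peptide=MPSDSAP
pos 24: GGU -> G; peptide=MPSDSAPG
pos 27: GUU -> V; peptide=MPSDSAPGV
pos 30: AAU -> N; peptide=MPSDSAPGVN
pos 33: CUG -> L; peptide=MPSDSAPGVNL
pos 36: CCC -> P; peptide=MPSDSAPGVNLP
pos 39: CCA -> P; peptide=MPSDSAPGVNLPP
pos 42: UAA -> STOP

Answer: MPSDSAPGVNLPP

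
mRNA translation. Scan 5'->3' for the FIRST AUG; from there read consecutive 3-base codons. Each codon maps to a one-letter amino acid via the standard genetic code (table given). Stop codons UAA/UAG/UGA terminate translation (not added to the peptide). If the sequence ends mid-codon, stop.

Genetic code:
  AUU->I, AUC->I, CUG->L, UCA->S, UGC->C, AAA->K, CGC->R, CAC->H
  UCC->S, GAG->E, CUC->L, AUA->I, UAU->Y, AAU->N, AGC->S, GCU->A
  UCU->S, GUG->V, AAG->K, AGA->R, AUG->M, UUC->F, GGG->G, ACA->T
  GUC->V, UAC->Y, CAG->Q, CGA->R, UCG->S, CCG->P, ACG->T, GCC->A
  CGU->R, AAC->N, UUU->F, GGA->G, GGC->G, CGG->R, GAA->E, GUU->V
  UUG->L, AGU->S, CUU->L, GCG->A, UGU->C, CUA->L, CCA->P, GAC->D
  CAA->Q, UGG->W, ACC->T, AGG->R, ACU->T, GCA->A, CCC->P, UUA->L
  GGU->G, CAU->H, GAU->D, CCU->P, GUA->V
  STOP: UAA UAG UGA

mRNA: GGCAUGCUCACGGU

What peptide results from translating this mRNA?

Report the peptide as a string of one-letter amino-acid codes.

start AUG at pos 3
pos 3: AUG -> M; peptide=M
pos 6: CUC -> L; peptide=ML
pos 9: ACG -> T; peptide=MLT
pos 12: only 2 nt remain (<3), stop (end of mRNA)

Answer: MLT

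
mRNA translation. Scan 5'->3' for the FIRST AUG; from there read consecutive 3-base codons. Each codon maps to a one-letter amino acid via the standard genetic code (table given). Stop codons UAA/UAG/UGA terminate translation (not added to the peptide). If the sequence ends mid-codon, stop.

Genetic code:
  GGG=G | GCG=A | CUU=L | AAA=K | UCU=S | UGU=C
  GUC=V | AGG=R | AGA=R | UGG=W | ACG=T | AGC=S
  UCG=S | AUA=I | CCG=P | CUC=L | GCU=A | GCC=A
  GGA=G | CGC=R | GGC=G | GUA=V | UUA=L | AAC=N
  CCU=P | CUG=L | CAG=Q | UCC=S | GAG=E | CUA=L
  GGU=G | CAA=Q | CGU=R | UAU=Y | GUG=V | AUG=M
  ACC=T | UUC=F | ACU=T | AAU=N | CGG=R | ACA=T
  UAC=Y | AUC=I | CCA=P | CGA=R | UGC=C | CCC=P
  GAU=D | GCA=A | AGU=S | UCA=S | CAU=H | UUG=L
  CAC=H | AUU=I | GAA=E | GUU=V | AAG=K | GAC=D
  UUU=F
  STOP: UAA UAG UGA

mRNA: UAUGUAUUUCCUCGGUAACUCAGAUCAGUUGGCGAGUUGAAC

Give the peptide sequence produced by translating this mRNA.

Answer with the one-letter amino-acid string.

start AUG at pos 1
pos 1: AUG -> M; peptide=M
pos 4: UAU -> Y; peptide=MY
pos 7: UUC -> F; peptide=MYF
pos 10: CUC -> L; peptide=MYFL
pos 13: GGU -> G; peptide=MYFLG
pos 16: AAC -> N; peptide=MYFLGN
pos 19: UCA -> S; peptide=MYFLGNS
pos 22: GAU -> D; peptide=MYFLGNSD
pos 25: CAG -> Q; peptide=MYFLGNSDQ
pos 28: UUG -> L; peptide=MYFLGNSDQL
pos 31: GCG -> A; peptide=MYFLGNSDQLA
pos 34: AGU -> S; peptide=MYFLGNSDQLAS
pos 37: UGA -> STOP

Answer: MYFLGNSDQLAS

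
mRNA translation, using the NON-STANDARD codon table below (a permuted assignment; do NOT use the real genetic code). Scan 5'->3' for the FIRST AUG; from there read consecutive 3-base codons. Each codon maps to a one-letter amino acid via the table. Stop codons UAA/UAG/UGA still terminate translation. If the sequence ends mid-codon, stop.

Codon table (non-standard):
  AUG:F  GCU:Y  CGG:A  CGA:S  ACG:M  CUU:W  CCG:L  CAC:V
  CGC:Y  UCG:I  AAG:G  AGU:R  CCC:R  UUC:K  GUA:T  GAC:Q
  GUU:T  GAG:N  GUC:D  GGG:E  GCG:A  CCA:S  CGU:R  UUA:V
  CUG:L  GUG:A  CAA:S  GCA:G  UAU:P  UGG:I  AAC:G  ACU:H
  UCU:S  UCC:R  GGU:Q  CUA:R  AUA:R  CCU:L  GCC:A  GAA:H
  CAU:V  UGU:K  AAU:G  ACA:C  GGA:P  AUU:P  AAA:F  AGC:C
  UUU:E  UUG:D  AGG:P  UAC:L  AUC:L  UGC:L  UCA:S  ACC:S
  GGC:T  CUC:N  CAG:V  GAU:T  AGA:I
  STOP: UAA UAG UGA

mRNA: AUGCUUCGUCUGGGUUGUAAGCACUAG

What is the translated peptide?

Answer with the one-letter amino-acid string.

start AUG at pos 0
pos 0: AUG -> F; peptide=F
pos 3: CUU -> W; peptide=FW
pos 6: CGU -> R; peptide=FWR
pos 9: CUG -> L; peptide=FWRL
pos 12: GGU -> Q; peptide=FWRLQ
pos 15: UGU -> K; peptide=FWRLQK
pos 18: AAG -> G; peptide=FWRLQKG
pos 21: CAC -> V; peptide=FWRLQKGV
pos 24: UAG -> STOP

Answer: FWRLQKGV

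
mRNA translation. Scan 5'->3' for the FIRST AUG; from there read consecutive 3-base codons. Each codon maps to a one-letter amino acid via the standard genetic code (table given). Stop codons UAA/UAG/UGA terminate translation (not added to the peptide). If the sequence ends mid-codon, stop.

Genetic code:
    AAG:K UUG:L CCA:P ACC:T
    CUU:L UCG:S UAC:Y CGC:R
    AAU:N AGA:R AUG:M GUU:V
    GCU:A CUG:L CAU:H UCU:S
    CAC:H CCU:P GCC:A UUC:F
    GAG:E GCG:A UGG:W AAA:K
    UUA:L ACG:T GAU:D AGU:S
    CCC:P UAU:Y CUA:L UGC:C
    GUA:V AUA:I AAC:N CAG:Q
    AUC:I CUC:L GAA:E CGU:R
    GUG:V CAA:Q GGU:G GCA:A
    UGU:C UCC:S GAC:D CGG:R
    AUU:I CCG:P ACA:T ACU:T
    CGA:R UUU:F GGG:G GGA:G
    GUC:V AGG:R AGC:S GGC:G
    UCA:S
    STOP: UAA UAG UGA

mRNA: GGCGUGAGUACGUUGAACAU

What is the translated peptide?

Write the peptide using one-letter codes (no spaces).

Answer: (empty: no AUG start codon)

Derivation:
no AUG start codon found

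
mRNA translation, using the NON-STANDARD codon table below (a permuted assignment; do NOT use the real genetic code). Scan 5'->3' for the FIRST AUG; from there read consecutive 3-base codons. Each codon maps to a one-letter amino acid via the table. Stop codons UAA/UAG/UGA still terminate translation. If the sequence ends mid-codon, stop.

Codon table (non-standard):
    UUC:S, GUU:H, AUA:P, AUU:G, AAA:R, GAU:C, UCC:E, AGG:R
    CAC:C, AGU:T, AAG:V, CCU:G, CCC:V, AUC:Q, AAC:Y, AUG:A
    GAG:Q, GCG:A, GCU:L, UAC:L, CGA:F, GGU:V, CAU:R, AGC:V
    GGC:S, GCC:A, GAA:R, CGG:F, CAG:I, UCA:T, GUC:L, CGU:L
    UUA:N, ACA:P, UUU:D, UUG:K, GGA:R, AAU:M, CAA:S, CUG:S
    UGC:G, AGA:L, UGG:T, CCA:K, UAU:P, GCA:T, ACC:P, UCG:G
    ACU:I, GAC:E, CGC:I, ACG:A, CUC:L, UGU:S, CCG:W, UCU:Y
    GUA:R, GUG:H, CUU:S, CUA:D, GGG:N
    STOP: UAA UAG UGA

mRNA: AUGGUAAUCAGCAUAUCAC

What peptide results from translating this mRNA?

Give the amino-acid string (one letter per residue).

start AUG at pos 0
pos 0: AUG -> A; peptide=A
pos 3: GUA -> R; peptide=AR
pos 6: AUC -> Q; peptide=ARQ
pos 9: AGC -> V; peptide=ARQV
pos 12: AUA -> P; peptide=ARQVP
pos 15: UCA -> T; peptide=ARQVPT
pos 18: only 1 nt remain (<3), stop (end of mRNA)

Answer: ARQVPT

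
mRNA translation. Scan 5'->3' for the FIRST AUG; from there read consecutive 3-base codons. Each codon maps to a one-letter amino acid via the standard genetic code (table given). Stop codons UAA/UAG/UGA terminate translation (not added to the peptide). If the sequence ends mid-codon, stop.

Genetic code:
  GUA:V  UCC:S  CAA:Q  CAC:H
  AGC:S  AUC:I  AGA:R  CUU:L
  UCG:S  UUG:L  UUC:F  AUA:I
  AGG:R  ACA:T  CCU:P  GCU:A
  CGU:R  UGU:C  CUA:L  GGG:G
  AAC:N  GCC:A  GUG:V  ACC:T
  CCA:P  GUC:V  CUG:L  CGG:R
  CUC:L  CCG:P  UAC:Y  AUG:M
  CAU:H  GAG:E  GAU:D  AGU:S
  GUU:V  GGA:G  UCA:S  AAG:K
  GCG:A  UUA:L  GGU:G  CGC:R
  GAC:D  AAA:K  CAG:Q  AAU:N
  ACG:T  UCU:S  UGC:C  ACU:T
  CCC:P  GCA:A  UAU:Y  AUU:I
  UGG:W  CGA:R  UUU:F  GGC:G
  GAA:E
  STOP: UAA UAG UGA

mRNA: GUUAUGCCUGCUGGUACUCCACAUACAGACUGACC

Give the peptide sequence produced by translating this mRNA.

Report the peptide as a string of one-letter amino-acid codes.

start AUG at pos 3
pos 3: AUG -> M; peptide=M
pos 6: CCU -> P; peptide=MP
pos 9: GCU -> A; peptide=MPA
pos 12: GGU -> G; peptide=MPAG
pos 15: ACU -> T; peptide=MPAGT
pos 18: CCA -> P; peptide=MPAGTP
pos 21: CAU -> H; peptide=MPAGTPH
pos 24: ACA -> T; peptide=MPAGTPHT
pos 27: GAC -> D; peptide=MPAGTPHTD
pos 30: UGA -> STOP

Answer: MPAGTPHTD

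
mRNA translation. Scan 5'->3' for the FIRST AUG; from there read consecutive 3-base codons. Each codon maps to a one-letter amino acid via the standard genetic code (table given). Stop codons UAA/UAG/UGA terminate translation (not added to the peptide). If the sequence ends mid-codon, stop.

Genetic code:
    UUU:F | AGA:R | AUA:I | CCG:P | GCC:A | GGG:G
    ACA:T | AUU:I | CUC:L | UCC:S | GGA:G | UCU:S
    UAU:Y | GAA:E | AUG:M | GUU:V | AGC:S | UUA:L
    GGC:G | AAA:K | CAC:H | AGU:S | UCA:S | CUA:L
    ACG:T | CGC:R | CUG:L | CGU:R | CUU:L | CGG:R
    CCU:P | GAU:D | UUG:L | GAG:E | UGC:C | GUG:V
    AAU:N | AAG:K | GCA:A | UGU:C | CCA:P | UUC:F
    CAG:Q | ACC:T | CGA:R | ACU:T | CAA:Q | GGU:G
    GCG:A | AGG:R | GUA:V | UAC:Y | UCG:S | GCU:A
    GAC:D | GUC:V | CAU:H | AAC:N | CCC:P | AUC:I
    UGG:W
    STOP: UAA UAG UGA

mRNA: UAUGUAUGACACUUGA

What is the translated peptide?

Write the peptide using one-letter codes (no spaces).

start AUG at pos 1
pos 1: AUG -> M; peptide=M
pos 4: UAU -> Y; peptide=MY
pos 7: GAC -> D; peptide=MYD
pos 10: ACU -> T; peptide=MYDT
pos 13: UGA -> STOP

Answer: MYDT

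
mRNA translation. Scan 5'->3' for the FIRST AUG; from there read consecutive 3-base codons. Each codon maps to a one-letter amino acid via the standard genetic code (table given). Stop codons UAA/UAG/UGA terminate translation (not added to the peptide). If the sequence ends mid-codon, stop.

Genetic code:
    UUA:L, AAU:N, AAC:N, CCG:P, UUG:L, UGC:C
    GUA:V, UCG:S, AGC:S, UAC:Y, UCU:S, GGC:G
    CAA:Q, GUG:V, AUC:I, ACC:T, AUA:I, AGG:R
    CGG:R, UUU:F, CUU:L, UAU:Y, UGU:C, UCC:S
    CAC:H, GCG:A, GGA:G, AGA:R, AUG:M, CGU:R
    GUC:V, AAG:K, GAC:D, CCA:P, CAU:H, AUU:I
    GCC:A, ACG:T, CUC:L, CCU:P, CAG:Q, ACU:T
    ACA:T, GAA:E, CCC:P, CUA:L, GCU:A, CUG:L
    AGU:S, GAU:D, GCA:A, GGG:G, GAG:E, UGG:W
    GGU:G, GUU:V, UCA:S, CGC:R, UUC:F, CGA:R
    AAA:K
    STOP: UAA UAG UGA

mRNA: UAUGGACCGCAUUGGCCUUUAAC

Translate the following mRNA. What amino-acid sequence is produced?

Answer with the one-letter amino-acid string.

start AUG at pos 1
pos 1: AUG -> M; peptide=M
pos 4: GAC -> D; peptide=MD
pos 7: CGC -> R; peptide=MDR
pos 10: AUU -> I; peptide=MDRI
pos 13: GGC -> G; peptide=MDRIG
pos 16: CUU -> L; peptide=MDRIGL
pos 19: UAA -> STOP

Answer: MDRIGL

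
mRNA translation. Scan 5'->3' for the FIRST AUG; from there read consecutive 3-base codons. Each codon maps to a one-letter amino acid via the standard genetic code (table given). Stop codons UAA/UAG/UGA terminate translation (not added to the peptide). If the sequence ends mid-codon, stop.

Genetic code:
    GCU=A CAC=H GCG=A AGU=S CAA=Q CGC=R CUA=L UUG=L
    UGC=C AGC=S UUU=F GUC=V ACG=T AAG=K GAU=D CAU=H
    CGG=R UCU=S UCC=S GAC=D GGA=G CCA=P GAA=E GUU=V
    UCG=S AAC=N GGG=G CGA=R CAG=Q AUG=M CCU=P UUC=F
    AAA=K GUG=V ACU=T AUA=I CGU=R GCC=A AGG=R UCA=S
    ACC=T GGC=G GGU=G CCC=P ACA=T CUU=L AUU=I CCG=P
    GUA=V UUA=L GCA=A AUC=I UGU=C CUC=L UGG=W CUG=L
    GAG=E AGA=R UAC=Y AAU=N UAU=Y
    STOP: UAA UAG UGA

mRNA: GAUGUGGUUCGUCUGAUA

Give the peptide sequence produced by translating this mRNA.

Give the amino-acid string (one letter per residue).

Answer: MWFV

Derivation:
start AUG at pos 1
pos 1: AUG -> M; peptide=M
pos 4: UGG -> W; peptide=MW
pos 7: UUC -> F; peptide=MWF
pos 10: GUC -> V; peptide=MWFV
pos 13: UGA -> STOP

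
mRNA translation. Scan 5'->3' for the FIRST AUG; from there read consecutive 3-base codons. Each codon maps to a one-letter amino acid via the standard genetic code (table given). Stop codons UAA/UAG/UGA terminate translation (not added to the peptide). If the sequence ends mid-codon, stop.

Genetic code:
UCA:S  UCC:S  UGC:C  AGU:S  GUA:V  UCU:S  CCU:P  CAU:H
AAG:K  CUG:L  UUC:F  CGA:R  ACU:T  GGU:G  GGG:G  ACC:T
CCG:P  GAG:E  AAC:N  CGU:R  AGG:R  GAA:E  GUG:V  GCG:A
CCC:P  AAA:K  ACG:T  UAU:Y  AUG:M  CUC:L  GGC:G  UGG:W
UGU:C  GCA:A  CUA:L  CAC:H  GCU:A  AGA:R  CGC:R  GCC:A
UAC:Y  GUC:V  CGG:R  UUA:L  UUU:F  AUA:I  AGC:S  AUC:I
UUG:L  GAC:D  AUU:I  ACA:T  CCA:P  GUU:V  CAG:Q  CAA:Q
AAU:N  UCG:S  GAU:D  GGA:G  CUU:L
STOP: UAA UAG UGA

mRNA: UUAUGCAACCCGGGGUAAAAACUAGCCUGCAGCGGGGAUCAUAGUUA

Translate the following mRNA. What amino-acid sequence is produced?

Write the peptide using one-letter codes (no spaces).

start AUG at pos 2
pos 2: AUG -> M; peptide=M
pos 5: CAA -> Q; peptide=MQ
pos 8: CCC -> P; peptide=MQP
pos 11: GGG -> G; peptide=MQPG
pos 14: GUA -> V; peptide=MQPGV
pos 17: AAA -> K; peptide=MQPGVK
pos 20: ACU -> T; peptide=MQPGVKT
pos 23: AGC -> S; peptide=MQPGVKTS
pos 26: CUG -> L; peptide=MQPGVKTSL
pos 29: CAG -> Q; peptide=MQPGVKTSLQ
pos 32: CGG -> R; peptide=MQPGVKTSLQR
pos 35: GGA -> G; peptide=MQPGVKTSLQRG
pos 38: UCA -> S; peptide=MQPGVKTSLQRGS
pos 41: UAG -> STOP

Answer: MQPGVKTSLQRGS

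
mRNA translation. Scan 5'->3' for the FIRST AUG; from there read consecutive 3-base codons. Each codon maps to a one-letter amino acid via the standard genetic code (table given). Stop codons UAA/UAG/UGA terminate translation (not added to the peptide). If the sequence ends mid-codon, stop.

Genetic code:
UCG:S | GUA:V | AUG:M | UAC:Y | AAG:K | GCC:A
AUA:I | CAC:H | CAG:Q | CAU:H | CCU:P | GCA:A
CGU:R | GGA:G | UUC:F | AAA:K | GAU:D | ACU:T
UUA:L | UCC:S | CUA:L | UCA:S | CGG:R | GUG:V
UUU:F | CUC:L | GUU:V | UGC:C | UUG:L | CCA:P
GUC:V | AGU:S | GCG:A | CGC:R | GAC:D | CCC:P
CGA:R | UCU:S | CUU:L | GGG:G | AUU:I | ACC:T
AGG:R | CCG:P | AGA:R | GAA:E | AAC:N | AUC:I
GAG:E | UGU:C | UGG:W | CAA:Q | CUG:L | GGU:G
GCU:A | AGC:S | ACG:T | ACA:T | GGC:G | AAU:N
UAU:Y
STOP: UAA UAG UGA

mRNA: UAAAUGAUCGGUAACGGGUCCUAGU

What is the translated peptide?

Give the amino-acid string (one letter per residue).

start AUG at pos 3
pos 3: AUG -> M; peptide=M
pos 6: AUC -> I; peptide=MI
pos 9: GGU -> G; peptide=MIG
pos 12: AAC -> N; peptide=MIGN
pos 15: GGG -> G; peptide=MIGNG
pos 18: UCC -> S; peptide=MIGNGS
pos 21: UAG -> STOP

Answer: MIGNGS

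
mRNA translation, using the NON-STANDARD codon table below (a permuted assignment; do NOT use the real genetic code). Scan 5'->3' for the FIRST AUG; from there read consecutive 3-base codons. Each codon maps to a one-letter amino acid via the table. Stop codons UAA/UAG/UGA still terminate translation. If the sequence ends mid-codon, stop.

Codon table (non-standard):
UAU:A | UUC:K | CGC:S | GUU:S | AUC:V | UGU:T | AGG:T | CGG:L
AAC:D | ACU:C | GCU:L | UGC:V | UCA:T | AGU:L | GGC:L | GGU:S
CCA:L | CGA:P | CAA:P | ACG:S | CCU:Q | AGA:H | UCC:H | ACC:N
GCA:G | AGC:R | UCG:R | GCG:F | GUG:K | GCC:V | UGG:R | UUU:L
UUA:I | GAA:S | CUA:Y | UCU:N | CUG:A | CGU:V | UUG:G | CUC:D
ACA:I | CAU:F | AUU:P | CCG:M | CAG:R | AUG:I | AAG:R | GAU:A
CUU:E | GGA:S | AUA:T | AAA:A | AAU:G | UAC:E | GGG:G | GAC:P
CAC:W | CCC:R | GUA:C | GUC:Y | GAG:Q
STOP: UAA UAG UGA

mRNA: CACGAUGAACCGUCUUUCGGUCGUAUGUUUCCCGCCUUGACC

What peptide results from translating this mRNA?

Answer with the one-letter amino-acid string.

start AUG at pos 4
pos 4: AUG -> I; peptide=I
pos 7: AAC -> D; peptide=ID
pos 10: CGU -> V; peptide=IDV
pos 13: CUU -> E; peptide=IDVE
pos 16: UCG -> R; peptide=IDVER
pos 19: GUC -> Y; peptide=IDVERY
pos 22: GUA -> C; peptide=IDVERYC
pos 25: UGU -> T; peptide=IDVERYCT
pos 28: UUC -> K; peptide=IDVERYCTK
pos 31: CCG -> M; peptide=IDVERYCTKM
pos 34: CCU -> Q; peptide=IDVERYCTKMQ
pos 37: UGA -> STOP

Answer: IDVERYCTKMQ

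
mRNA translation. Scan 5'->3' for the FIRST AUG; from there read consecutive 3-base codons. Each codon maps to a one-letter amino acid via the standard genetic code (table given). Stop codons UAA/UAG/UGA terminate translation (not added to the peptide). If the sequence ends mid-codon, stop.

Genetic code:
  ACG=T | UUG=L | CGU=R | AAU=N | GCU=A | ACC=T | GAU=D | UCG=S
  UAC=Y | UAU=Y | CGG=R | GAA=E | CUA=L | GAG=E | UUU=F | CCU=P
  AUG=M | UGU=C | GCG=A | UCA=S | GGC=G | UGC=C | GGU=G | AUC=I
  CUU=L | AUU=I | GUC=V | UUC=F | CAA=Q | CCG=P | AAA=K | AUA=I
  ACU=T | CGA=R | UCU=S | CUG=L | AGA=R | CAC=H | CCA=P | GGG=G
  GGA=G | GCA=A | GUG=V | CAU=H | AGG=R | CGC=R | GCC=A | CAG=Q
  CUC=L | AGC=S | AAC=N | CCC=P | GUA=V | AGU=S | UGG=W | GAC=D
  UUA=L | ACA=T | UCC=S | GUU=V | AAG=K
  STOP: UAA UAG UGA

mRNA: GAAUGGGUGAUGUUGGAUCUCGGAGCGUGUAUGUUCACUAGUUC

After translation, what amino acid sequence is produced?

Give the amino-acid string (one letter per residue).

start AUG at pos 2
pos 2: AUG -> M; peptide=M
pos 5: GGU -> G; peptide=MG
pos 8: GAU -> D; peptide=MGD
pos 11: GUU -> V; peptide=MGDV
pos 14: GGA -> G; peptide=MGDVG
pos 17: UCU -> S; peptide=MGDVGS
pos 20: CGG -> R; peptide=MGDVGSR
pos 23: AGC -> S; peptide=MGDVGSRS
pos 26: GUG -> V; peptide=MGDVGSRSV
pos 29: UAU -> Y; peptide=MGDVGSRSVY
pos 32: GUU -> V; peptide=MGDVGSRSVYV
pos 35: CAC -> H; peptide=MGDVGSRSVYVH
pos 38: UAG -> STOP

Answer: MGDVGSRSVYVH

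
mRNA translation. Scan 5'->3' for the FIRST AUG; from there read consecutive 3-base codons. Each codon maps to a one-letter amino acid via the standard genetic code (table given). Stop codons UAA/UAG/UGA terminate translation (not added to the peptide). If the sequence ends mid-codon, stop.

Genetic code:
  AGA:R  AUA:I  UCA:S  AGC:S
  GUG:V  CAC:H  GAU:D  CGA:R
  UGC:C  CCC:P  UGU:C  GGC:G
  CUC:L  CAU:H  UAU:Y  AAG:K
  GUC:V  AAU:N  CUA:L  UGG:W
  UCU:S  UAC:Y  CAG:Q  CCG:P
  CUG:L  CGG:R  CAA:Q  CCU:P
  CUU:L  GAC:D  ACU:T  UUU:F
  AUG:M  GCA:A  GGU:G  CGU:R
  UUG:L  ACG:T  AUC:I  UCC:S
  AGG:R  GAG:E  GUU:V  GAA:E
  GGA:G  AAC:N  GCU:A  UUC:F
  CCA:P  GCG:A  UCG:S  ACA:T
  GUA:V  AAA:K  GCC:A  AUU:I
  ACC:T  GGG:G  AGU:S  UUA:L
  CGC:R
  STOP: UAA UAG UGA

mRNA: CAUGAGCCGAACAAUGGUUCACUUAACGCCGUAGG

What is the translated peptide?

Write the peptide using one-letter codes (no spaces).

Answer: MSRTMVHLTP

Derivation:
start AUG at pos 1
pos 1: AUG -> M; peptide=M
pos 4: AGC -> S; peptide=MS
pos 7: CGA -> R; peptide=MSR
pos 10: ACA -> T; peptide=MSRT
pos 13: AUG -> M; peptide=MSRTM
pos 16: GUU -> V; peptide=MSRTMV
pos 19: CAC -> H; peptide=MSRTMVH
pos 22: UUA -> L; peptide=MSRTMVHL
pos 25: ACG -> T; peptide=MSRTMVHLT
pos 28: CCG -> P; peptide=MSRTMVHLTP
pos 31: UAG -> STOP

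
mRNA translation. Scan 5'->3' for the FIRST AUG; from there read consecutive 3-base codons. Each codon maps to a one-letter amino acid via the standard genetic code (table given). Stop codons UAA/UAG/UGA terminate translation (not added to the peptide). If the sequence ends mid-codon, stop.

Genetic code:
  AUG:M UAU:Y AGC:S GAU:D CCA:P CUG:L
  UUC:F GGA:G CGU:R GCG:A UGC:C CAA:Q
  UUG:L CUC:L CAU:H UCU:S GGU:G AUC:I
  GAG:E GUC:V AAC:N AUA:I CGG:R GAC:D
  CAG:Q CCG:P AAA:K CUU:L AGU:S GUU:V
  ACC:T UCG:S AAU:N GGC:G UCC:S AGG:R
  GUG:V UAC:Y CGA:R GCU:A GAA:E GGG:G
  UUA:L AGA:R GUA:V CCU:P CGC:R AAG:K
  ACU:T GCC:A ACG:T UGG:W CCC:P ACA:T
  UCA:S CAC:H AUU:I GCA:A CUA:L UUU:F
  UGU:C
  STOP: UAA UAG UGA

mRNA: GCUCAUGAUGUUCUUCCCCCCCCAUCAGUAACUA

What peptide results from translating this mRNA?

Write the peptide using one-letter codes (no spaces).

Answer: MMFFPPHQ

Derivation:
start AUG at pos 4
pos 4: AUG -> M; peptide=M
pos 7: AUG -> M; peptide=MM
pos 10: UUC -> F; peptide=MMF
pos 13: UUC -> F; peptide=MMFF
pos 16: CCC -> P; peptide=MMFFP
pos 19: CCC -> P; peptide=MMFFPP
pos 22: CAU -> H; peptide=MMFFPPH
pos 25: CAG -> Q; peptide=MMFFPPHQ
pos 28: UAA -> STOP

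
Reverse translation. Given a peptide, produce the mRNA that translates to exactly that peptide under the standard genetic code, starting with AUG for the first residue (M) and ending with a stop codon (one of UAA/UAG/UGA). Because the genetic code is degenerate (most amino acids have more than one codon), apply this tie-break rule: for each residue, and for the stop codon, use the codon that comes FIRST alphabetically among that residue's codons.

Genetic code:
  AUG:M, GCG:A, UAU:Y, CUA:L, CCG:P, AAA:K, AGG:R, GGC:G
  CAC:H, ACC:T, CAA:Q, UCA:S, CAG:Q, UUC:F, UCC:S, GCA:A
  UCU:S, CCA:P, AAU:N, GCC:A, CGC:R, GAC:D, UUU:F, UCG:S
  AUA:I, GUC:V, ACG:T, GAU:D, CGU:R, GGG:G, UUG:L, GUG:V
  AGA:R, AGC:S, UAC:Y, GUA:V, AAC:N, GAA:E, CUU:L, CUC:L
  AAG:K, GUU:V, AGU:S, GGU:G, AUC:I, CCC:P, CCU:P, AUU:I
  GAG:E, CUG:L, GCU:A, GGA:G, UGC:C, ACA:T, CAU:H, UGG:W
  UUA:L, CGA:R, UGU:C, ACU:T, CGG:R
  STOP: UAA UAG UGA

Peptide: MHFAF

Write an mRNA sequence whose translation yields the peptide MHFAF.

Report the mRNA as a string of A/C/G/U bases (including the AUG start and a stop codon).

Answer: mRNA: AUGCACUUCGCAUUCUAA

Derivation:
residue 1: M -> AUG (start codon)
residue 2: H codons sorted = CAC,CAU -> pick first = CAC
residue 3: F codons sorted = UUC,UUU -> pick first = UUC
residue 4: A codons sorted = GCA,GCC,GCG,GCU -> pick first = GCA
residue 5: F codons sorted = UUC,UUU -> pick first = UUC
terminator: stop codons sorted = UAA,UAG,UGA -> pick first = UAA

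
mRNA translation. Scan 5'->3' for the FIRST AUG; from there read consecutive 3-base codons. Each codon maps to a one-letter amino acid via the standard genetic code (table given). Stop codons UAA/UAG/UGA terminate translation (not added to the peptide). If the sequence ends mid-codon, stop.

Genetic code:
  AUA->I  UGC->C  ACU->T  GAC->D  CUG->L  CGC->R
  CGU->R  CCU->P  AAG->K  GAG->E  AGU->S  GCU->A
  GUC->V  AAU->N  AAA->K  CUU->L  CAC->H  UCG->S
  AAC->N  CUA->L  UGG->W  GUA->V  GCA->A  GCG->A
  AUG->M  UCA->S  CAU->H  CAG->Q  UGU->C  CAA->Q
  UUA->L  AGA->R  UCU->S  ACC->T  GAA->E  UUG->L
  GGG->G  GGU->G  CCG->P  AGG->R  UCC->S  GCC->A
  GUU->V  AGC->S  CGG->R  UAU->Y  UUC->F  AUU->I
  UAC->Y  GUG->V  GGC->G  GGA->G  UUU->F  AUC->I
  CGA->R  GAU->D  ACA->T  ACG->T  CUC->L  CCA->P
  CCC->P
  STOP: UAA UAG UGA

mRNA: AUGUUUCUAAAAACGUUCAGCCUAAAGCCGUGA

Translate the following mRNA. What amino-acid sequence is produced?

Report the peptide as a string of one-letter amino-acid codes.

Answer: MFLKTFSLKP

Derivation:
start AUG at pos 0
pos 0: AUG -> M; peptide=M
pos 3: UUU -> F; peptide=MF
pos 6: CUA -> L; peptide=MFL
pos 9: AAA -> K; peptide=MFLK
pos 12: ACG -> T; peptide=MFLKT
pos 15: UUC -> F; peptide=MFLKTF
pos 18: AGC -> S; peptide=MFLKTFS
pos 21: CUA -> L; peptide=MFLKTFSL
pos 24: AAG -> K; peptide=MFLKTFSLK
pos 27: CCG -> P; peptide=MFLKTFSLKP
pos 30: UGA -> STOP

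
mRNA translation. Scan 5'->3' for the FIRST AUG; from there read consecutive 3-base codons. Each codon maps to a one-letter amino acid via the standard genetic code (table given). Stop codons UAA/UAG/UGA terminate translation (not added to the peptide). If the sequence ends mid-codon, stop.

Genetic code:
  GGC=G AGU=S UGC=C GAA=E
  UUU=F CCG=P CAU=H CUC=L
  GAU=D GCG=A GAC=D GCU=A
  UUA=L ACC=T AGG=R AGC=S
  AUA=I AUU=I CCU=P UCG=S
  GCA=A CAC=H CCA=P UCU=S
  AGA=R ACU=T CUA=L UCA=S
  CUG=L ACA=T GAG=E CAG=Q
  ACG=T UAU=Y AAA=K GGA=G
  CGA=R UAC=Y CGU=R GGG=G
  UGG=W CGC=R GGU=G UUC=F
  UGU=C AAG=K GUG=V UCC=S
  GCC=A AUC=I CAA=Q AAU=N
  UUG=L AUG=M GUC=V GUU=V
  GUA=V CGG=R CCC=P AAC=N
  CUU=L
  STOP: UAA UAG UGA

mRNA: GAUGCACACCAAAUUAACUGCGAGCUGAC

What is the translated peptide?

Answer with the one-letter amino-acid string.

Answer: MHTKLTAS

Derivation:
start AUG at pos 1
pos 1: AUG -> M; peptide=M
pos 4: CAC -> H; peptide=MH
pos 7: ACC -> T; peptide=MHT
pos 10: AAA -> K; peptide=MHTK
pos 13: UUA -> L; peptide=MHTKL
pos 16: ACU -> T; peptide=MHTKLT
pos 19: GCG -> A; peptide=MHTKLTA
pos 22: AGC -> S; peptide=MHTKLTAS
pos 25: UGA -> STOP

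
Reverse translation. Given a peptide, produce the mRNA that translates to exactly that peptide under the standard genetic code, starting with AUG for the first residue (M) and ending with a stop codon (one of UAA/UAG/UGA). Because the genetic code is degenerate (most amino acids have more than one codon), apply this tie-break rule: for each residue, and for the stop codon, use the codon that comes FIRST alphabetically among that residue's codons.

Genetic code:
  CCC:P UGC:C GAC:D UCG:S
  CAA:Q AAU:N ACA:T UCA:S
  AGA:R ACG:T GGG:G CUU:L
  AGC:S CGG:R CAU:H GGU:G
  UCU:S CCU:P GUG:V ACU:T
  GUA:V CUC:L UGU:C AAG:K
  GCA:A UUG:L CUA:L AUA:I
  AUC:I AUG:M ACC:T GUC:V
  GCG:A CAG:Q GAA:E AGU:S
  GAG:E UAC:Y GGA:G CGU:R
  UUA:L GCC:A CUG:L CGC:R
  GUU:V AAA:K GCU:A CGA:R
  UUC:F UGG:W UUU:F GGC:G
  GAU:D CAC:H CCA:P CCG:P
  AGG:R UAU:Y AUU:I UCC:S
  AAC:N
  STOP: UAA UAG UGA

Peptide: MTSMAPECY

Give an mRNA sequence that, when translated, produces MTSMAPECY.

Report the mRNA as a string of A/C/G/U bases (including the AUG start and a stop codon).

residue 1: M -> AUG (start codon)
residue 2: T codons sorted = ACA,ACC,ACG,ACU -> pick first = ACA
residue 3: S codons sorted = AGC,AGU,UCA,UCC,UCG,UCU -> pick first = AGC
residue 4: M -> AUG (only codon)
residue 5: A codons sorted = GCA,GCC,GCG,GCU -> pick first = GCA
residue 6: P codons sorted = CCA,CCC,CCG,CCU -> pick first = CCA
residue 7: E codons sorted = GAA,GAG -> pick first = GAA
residue 8: C codons sorted = UGC,UGU -> pick first = UGC
residue 9: Y codons sorted = UAC,UAU -> pick first = UAC
terminator: stop codons sorted = UAA,UAG,UGA -> pick first = UAA

Answer: mRNA: AUGACAAGCAUGGCACCAGAAUGCUACUAA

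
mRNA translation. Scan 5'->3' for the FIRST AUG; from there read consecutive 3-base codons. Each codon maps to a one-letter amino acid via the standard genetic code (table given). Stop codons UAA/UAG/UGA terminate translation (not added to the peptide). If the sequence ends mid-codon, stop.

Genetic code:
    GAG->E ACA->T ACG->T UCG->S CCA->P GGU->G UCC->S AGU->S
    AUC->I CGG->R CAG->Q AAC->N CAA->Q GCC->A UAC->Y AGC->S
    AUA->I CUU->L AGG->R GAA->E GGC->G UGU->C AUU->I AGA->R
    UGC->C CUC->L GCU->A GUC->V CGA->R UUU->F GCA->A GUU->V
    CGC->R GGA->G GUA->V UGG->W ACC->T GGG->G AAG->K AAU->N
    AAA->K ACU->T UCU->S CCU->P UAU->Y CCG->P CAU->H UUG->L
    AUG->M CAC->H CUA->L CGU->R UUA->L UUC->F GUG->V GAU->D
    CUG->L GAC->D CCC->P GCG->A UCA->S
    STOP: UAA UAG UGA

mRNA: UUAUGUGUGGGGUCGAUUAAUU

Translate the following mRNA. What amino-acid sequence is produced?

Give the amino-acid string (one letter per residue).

start AUG at pos 2
pos 2: AUG -> M; peptide=M
pos 5: UGU -> C; peptide=MC
pos 8: GGG -> G; peptide=MCG
pos 11: GUC -> V; peptide=MCGV
pos 14: GAU -> D; peptide=MCGVD
pos 17: UAA -> STOP

Answer: MCGVD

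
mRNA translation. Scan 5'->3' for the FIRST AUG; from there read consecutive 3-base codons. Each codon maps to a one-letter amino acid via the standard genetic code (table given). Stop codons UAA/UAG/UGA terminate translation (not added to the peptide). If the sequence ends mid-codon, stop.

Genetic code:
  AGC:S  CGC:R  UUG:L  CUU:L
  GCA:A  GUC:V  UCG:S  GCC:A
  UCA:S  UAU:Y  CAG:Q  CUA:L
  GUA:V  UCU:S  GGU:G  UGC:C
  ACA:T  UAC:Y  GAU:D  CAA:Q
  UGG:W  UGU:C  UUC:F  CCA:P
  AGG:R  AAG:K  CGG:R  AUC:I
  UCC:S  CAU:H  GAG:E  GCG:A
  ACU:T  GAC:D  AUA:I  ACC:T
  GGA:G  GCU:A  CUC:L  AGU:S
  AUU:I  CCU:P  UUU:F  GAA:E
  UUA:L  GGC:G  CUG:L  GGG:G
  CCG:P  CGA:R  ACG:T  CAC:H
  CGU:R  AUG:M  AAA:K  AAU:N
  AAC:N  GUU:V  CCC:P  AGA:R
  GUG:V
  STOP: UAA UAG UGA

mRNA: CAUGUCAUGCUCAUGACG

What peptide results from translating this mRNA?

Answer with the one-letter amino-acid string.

start AUG at pos 1
pos 1: AUG -> M; peptide=M
pos 4: UCA -> S; peptide=MS
pos 7: UGC -> C; peptide=MSC
pos 10: UCA -> S; peptide=MSCS
pos 13: UGA -> STOP

Answer: MSCS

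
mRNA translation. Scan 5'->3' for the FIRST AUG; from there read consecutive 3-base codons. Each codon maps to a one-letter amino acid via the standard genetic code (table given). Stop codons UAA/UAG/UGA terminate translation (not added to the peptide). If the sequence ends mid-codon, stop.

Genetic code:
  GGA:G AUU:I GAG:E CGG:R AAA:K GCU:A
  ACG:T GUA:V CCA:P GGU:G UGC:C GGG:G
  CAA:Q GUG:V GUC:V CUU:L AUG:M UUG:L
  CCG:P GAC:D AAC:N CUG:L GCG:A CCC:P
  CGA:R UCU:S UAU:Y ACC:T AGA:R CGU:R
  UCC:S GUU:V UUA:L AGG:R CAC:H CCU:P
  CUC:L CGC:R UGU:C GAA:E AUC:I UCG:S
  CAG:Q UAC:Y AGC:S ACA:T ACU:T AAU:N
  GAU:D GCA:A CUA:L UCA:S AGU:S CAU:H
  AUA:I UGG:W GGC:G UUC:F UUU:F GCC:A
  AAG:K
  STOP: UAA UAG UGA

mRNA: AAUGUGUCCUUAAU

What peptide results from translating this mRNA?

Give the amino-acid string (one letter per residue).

start AUG at pos 1
pos 1: AUG -> M; peptide=M
pos 4: UGU -> C; peptide=MC
pos 7: CCU -> P; peptide=MCP
pos 10: UAA -> STOP

Answer: MCP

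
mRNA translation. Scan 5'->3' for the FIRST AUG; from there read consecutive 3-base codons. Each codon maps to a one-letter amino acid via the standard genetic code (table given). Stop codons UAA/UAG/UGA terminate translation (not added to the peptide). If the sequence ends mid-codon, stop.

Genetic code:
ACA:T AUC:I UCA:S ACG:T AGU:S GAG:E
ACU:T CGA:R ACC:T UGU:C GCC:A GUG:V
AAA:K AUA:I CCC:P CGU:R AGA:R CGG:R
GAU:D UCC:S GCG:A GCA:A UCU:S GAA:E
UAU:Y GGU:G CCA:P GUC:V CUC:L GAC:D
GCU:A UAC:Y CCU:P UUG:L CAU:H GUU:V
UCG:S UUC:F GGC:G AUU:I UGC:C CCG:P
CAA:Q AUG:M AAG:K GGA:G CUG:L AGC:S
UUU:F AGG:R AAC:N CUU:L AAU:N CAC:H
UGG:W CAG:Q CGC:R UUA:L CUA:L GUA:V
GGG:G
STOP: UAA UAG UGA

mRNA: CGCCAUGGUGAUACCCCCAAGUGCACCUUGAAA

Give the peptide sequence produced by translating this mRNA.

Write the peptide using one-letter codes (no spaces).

start AUG at pos 4
pos 4: AUG -> M; peptide=M
pos 7: GUG -> V; peptide=MV
pos 10: AUA -> I; peptide=MVI
pos 13: CCC -> P; peptide=MVIP
pos 16: CCA -> P; peptide=MVIPP
pos 19: AGU -> S; peptide=MVIPPS
pos 22: GCA -> A; peptide=MVIPPSA
pos 25: CCU -> P; peptide=MVIPPSAP
pos 28: UGA -> STOP

Answer: MVIPPSAP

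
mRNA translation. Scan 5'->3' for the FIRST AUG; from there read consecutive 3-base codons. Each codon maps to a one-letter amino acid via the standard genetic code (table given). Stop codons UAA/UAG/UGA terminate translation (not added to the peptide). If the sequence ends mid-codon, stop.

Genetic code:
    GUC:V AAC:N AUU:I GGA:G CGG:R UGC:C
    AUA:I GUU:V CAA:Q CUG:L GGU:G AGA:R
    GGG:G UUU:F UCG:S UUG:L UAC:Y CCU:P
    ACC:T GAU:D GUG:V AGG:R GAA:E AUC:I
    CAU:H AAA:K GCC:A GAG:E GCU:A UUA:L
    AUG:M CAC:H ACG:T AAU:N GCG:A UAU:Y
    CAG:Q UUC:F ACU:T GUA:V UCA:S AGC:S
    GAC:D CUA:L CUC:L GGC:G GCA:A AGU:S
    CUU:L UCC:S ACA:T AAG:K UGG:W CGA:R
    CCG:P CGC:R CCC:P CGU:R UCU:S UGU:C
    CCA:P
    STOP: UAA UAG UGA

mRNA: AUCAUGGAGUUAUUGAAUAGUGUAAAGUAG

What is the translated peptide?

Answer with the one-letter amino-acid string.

Answer: MELLNSVK

Derivation:
start AUG at pos 3
pos 3: AUG -> M; peptide=M
pos 6: GAG -> E; peptide=ME
pos 9: UUA -> L; peptide=MEL
pos 12: UUG -> L; peptide=MELL
pos 15: AAU -> N; peptide=MELLN
pos 18: AGU -> S; peptide=MELLNS
pos 21: GUA -> V; peptide=MELLNSV
pos 24: AAG -> K; peptide=MELLNSVK
pos 27: UAG -> STOP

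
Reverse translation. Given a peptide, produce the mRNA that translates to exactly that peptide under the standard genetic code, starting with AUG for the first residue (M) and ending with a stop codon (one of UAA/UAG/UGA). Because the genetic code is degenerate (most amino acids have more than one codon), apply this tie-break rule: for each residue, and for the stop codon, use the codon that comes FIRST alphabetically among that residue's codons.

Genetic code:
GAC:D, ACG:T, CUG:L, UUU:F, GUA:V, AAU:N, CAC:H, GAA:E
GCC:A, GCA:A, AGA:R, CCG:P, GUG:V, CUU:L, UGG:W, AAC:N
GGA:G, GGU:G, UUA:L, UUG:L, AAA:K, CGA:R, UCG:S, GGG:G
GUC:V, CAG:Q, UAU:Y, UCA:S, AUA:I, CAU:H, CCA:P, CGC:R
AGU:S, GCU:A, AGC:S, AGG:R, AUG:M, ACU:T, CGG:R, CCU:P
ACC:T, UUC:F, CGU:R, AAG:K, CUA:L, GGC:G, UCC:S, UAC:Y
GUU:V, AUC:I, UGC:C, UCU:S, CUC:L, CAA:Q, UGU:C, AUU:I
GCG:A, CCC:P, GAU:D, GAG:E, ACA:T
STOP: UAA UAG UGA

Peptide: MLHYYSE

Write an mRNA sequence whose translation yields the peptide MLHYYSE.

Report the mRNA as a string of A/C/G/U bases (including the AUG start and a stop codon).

residue 1: M -> AUG (start codon)
residue 2: L codons sorted = CUA,CUC,CUG,CUU,UUA,UUG -> pick first = CUA
residue 3: H codons sorted = CAC,CAU -> pick first = CAC
residue 4: Y codons sorted = UAC,UAU -> pick first = UAC
residue 5: Y codons sorted = UAC,UAU -> pick first = UAC
residue 6: S codons sorted = AGC,AGU,UCA,UCC,UCG,UCU -> pick first = AGC
residue 7: E codons sorted = GAA,GAG -> pick first = GAA
terminator: stop codons sorted = UAA,UAG,UGA -> pick first = UAA

Answer: mRNA: AUGCUACACUACUACAGCGAAUAA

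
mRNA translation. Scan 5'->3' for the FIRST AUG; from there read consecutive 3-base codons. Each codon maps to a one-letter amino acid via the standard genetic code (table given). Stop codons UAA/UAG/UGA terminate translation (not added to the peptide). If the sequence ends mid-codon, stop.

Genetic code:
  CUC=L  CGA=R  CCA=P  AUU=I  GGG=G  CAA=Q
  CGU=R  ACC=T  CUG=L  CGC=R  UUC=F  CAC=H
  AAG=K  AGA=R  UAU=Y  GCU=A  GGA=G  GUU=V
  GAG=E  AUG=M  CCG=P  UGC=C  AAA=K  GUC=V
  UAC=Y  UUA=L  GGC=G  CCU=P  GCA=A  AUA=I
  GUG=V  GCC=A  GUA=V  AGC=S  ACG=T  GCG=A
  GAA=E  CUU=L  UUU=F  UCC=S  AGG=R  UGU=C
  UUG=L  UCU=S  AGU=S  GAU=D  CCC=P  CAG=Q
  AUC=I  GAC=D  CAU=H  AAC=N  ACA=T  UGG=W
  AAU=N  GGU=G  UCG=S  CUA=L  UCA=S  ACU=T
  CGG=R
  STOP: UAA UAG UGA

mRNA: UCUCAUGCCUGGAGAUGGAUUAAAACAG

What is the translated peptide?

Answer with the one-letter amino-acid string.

start AUG at pos 4
pos 4: AUG -> M; peptide=M
pos 7: CCU -> P; peptide=MP
pos 10: GGA -> G; peptide=MPG
pos 13: GAU -> D; peptide=MPGD
pos 16: GGA -> G; peptide=MPGDG
pos 19: UUA -> L; peptide=MPGDGL
pos 22: AAA -> K; peptide=MPGDGLK
pos 25: CAG -> Q; peptide=MPGDGLKQ
pos 28: only 0 nt remain (<3), stop (end of mRNA)

Answer: MPGDGLKQ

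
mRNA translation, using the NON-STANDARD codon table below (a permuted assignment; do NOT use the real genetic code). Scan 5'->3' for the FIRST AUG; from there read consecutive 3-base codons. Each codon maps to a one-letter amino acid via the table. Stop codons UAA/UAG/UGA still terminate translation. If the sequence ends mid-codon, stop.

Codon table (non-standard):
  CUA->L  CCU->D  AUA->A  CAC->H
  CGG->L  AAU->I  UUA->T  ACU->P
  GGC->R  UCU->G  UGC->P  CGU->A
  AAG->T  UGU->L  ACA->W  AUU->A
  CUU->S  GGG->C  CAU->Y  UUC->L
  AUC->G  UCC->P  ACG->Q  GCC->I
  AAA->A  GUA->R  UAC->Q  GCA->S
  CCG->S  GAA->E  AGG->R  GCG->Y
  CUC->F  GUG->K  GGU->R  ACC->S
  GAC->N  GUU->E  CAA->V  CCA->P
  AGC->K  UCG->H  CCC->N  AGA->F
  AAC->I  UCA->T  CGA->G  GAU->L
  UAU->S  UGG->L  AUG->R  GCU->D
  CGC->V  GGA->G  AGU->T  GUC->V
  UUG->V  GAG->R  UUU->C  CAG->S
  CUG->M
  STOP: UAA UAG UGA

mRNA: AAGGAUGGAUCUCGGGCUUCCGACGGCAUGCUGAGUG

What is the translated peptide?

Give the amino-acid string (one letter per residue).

start AUG at pos 4
pos 4: AUG -> R; peptide=R
pos 7: GAU -> L; peptide=RL
pos 10: CUC -> F; peptide=RLF
pos 13: GGG -> C; peptide=RLFC
pos 16: CUU -> S; peptide=RLFCS
pos 19: CCG -> S; peptide=RLFCSS
pos 22: ACG -> Q; peptide=RLFCSSQ
pos 25: GCA -> S; peptide=RLFCSSQS
pos 28: UGC -> P; peptide=RLFCSSQSP
pos 31: UGA -> STOP

Answer: RLFCSSQSP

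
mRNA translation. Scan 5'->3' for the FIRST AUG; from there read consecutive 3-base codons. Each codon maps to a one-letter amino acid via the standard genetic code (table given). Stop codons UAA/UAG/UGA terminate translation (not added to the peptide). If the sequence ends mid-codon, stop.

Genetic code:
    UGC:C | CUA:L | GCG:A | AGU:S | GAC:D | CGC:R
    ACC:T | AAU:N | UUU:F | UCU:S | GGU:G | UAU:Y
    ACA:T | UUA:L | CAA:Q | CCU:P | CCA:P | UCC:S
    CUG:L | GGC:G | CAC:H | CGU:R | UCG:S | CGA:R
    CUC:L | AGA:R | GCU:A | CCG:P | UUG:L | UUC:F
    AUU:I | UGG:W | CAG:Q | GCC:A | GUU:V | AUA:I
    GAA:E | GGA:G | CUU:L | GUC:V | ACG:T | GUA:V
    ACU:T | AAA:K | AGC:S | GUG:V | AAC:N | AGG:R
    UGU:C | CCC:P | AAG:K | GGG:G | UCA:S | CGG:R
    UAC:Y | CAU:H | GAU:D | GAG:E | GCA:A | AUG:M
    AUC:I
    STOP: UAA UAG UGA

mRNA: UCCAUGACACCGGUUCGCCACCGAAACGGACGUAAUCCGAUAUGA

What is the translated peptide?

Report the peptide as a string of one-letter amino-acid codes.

start AUG at pos 3
pos 3: AUG -> M; peptide=M
pos 6: ACA -> T; peptide=MT
pos 9: CCG -> P; peptide=MTP
pos 12: GUU -> V; peptide=MTPV
pos 15: CGC -> R; peptide=MTPVR
pos 18: CAC -> H; peptide=MTPVRH
pos 21: CGA -> R; peptide=MTPVRHR
pos 24: AAC -> N; peptide=MTPVRHRN
pos 27: GGA -> G; peptide=MTPVRHRNG
pos 30: CGU -> R; peptide=MTPVRHRNGR
pos 33: AAU -> N; peptide=MTPVRHRNGRN
pos 36: CCG -> P; peptide=MTPVRHRNGRNP
pos 39: AUA -> I; peptide=MTPVRHRNGRNPI
pos 42: UGA -> STOP

Answer: MTPVRHRNGRNPI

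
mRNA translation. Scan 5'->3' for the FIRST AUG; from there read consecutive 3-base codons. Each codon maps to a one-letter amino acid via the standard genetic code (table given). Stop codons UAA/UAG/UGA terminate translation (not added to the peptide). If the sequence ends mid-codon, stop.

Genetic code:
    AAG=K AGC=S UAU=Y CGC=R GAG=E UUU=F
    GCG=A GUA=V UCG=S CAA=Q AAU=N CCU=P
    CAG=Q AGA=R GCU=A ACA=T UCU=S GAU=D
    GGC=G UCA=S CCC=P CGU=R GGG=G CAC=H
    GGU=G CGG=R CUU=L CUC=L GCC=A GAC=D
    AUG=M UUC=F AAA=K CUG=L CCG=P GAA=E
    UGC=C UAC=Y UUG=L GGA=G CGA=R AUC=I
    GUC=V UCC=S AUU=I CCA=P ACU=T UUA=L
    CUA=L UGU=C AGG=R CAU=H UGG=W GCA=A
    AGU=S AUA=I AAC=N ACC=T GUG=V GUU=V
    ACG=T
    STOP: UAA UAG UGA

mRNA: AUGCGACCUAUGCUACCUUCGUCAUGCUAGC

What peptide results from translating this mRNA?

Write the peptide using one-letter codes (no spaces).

Answer: MRPMLPSSC

Derivation:
start AUG at pos 0
pos 0: AUG -> M; peptide=M
pos 3: CGA -> R; peptide=MR
pos 6: CCU -> P; peptide=MRP
pos 9: AUG -> M; peptide=MRPM
pos 12: CUA -> L; peptide=MRPML
pos 15: CCU -> P; peptide=MRPMLP
pos 18: UCG -> S; peptide=MRPMLPS
pos 21: UCA -> S; peptide=MRPMLPSS
pos 24: UGC -> C; peptide=MRPMLPSSC
pos 27: UAG -> STOP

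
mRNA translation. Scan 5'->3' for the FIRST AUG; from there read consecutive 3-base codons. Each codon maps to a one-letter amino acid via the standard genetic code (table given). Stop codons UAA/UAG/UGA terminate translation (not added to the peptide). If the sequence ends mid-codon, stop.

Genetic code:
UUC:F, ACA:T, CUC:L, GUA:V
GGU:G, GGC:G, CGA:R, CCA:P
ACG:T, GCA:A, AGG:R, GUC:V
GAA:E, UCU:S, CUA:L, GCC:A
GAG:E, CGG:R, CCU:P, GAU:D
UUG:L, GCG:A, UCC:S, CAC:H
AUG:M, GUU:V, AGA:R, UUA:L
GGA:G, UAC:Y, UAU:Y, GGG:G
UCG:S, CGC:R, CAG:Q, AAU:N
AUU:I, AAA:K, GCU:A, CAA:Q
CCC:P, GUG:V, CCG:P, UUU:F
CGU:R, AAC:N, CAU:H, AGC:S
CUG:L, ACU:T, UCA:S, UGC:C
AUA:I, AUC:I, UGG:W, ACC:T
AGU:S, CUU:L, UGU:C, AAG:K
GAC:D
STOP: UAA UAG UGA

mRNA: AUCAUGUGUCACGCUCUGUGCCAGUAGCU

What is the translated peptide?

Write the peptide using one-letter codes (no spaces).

Answer: MCHALCQ

Derivation:
start AUG at pos 3
pos 3: AUG -> M; peptide=M
pos 6: UGU -> C; peptide=MC
pos 9: CAC -> H; peptide=MCH
pos 12: GCU -> A; peptide=MCHA
pos 15: CUG -> L; peptide=MCHAL
pos 18: UGC -> C; peptide=MCHALC
pos 21: CAG -> Q; peptide=MCHALCQ
pos 24: UAG -> STOP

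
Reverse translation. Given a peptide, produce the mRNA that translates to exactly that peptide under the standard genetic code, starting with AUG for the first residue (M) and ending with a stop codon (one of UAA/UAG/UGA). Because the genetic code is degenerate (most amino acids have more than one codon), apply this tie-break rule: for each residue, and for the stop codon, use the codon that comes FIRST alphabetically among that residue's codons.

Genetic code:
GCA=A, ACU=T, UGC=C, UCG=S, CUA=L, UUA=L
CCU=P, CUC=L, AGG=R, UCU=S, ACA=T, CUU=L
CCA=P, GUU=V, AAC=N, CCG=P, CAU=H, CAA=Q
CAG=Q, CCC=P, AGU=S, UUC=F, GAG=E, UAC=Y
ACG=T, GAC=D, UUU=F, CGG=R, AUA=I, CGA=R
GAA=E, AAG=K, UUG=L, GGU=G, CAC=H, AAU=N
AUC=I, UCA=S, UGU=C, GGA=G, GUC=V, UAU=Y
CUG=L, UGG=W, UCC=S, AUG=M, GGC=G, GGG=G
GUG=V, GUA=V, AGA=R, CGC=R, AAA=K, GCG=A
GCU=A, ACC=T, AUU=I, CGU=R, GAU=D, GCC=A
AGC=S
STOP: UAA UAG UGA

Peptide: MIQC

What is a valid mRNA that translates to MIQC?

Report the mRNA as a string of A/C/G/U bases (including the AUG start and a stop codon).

Answer: mRNA: AUGAUACAAUGCUAA

Derivation:
residue 1: M -> AUG (start codon)
residue 2: I codons sorted = AUA,AUC,AUU -> pick first = AUA
residue 3: Q codons sorted = CAA,CAG -> pick first = CAA
residue 4: C codons sorted = UGC,UGU -> pick first = UGC
terminator: stop codons sorted = UAA,UAG,UGA -> pick first = UAA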